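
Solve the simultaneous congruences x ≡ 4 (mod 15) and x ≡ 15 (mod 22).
169

Using Chinese Remainder Theorem:
M = 15 × 22 = 330
M1 = 22, M2 = 15
y1 = 22^(-1) mod 15 = 13
y2 = 15^(-1) mod 22 = 3
x = (4×22×13 + 15×15×3) mod 330 = 169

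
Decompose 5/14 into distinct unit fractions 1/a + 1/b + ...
1/3 + 1/42

Greedy algorithm:
5/14: ceiling(14/5) = 3, use 1/3
1/42: ceiling(42/1) = 42, use 1/42
Result: 5/14 = 1/3 + 1/42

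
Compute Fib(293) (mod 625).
188

Matrix identity: Q^n = [[F_(n+1), F_n], [F_n, F_(n-1)]] with Q = [[1,1],[1,0]].
n = 293 = 100100101₂. Square-and-multiply, entries mod 625:
Q^1 = [[1,1],[1,0]]
Q^2 = (Q^1)² = [[2,1],[1,1]]
Q^4 = (Q^2)² = [[5,3],[3,2]]
Q^9 = (Q^4)²·Q = [[55,34],[34,21]]
Q^18 = (Q^9)² = [[431,84],[84,347]]
Q^36 = (Q^18)² = [[317,352],[352,590]]
Q^73 = (Q^36)²·Q = [[532,18],[18,514]]
Q^146 = (Q^73)² = [[223,78],[78,145]]
Q^293 = (Q^146)²·Q = [[142,188],[188,579]]
F_293 mod 625 = Q^293[0][1] = 188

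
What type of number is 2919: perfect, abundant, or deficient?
deficient

Proper divisors of 2919: sum = 1 + 3 + 7 + 21 + 139 + 417 + 973 = 1561
Since 1561 < 2919, 2919 is deficient.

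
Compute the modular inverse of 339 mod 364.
131

gcd(339, 364) = 1, so the inverse exists.
Extended Euclidean algorithm on (364, 339):
364 = 1 × 339 + 25  ⟹  25 = (1)·364 + (-1)·339
339 = 13 × 25 + 14  ⟹  14 = (-13)·364 + (14)·339
25 = 1 × 14 + 11  ⟹  11 = (14)·364 + (-15)·339
14 = 1 × 11 + 3  ⟹  3 = (-27)·364 + (29)·339
11 = 3 × 3 + 2  ⟹  2 = (95)·364 + (-102)·339
3 = 1 × 2 + 1  ⟹  1 = (-122)·364 + (131)·339
So (131)·339 ≡ 1 (mod 364), i.e. 339^(-1) ≡ 131 (mod 364).
Check: 339 × 131 = 44409 ≡ 1 (mod 364)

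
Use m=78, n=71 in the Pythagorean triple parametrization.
(1043, 11076, 11125)

Euclid's formula: a = m² - n², b = 2mn, c = m² + n²
m = 78, n = 71
a = 78² - 71² = 6084 - 5041 = 1043
b = 2 × 78 × 71 = 11076
c = 78² + 71² = 6084 + 5041 = 11125
Verification: 1043² + 11076² = 1087849 + 122677776 = 123765625 = 11125² ✓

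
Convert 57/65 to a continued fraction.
[0; 1, 7, 8]

Euclidean algorithm steps:
57 = 0 × 65 + 57
65 = 1 × 57 + 8
57 = 7 × 8 + 1
8 = 8 × 1 + 0
Continued fraction: [0; 1, 7, 8]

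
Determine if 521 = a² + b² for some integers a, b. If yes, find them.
11² + 20² (a=11, b=20)

Factorization: 521 = 521
By Fermat: n is sum of two squares iff every prime p ≡ 3 (mod 4) appears to even power.
All primes ≡ 3 (mod 4) appear to even power.
Search a = 0, 1, 2, … for 521 - a² a perfect square: first hit at a = 11: 521 - 121 = 400 = 20².
521 = 11² + 20² = 121 + 400 ✓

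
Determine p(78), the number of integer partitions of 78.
12132164

p(n) counts ways to write n as a sum of positive integers (order ignored).
Euler's pentagonal recurrence: p(k) = p(k-1) + p(k-2) - p(k-5) - p(k-7) + p(k-12) + p(k-15) - ... (offsets j(3j∓1)/2, signs ++--, p(0)=1, p(<0)=0).
DP table for k = 0..77: p(0)=1, p(1)=1, p(2)=2, p(3)=3, p(4)=5, p(5)=7, p(6)=11, p(7)=15, p(8)=22, p(9)=30, p(10)=42, p(11)=56, p(12)=77, p(13)=101, p(14)=135, p(15)=176, p(16)=231, p(17)=297, p(18)=385, p(19)=490, p(20)=627, p(21)=792, p(22)=1002, p(23)=1255, p(24)=1575, p(25)=1958, p(26)=2436, p(27)=3010, p(28)=3718, p(29)=4565, p(30)=5604, p(31)=6842, p(32)=8349, p(33)=10143, p(34)=12310, p(35)=14883, p(36)=17977, p(37)=21637, p(38)=26015, p(39)=31185, p(40)=37338, p(41)=44583, p(42)=53174, p(43)=63261, p(44)=75175, p(45)=89134, p(46)=105558, p(47)=124754, p(48)=147273, p(49)=173525, p(50)=204226, p(51)=239943, p(52)=281589, p(53)=329931, p(54)=386155, p(55)=451276, p(56)=526823, p(57)=614154, p(58)=715220, p(59)=831820, p(60)=966467, p(61)=1121505, p(62)=1300156, p(63)=1505499, p(64)=1741630, p(65)=2012558, p(66)=2323520, p(67)=2679689, p(68)=3087735, p(69)=3554345, p(70)=4087968, p(71)=4697205, p(72)=5392783, p(73)=6185689, p(74)=7089500, p(75)=8118264, p(76)=9289091, p(77)=10619863.
Final step: p(78) = p(77) + p(76) - p(73) - p(71) + p(66) + p(63) - p(56) - p(52) + p(43) + p(38) - p(27) - p(21) + p(8) + p(1)
= 10619863 + 9289091 - 6185689 - 4697205 + 2323520 + 1505499 - 526823 - 281589 + 63261 + 26015 - 3010 - 792 + 22 + 1
= 12132164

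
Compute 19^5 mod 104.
67

Repeated squaring. Binary of 5 = 101.
19^1 ≡ 19 (mod 104); 19^2 ≡ 49 (mod 104); 19^4 ≡ 9 (mod 104)
19^5 = 19^1 × 19^4 ≡ 67 (mod 104)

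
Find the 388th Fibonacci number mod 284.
255

Matrix identity: Q^n = [[F_(n+1), F_n], [F_n, F_(n-1)]] with Q = [[1,1],[1,0]].
n = 388 = 110000100₂. Square-and-multiply, entries mod 284:
Q^1 = [[1,1],[1,0]]
Q^3 = (Q^1)²·Q = [[3,2],[2,1]]
Q^6 = (Q^3)² = [[13,8],[8,5]]
Q^12 = (Q^6)² = [[233,144],[144,89]]
Q^24 = (Q^12)² = [[49,76],[76,257]]
Q^48 = (Q^24)² = [[225,252],[252,257]]
Q^97 = (Q^48)²·Q = [[157,245],[245,196]]
Q^194 = (Q^97)² = [[42,149],[149,177]]
Q^388 = (Q^194)² = [[109,255],[255,138]]
F_388 mod 284 = Q^388[0][1] = 255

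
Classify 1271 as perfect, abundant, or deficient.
deficient

Proper divisors of 1271: sum = 1 + 31 + 41 = 73
Since 73 < 1271, 1271 is deficient.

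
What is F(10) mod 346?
55

Matrix identity: Q^n = [[F_(n+1), F_n], [F_n, F_(n-1)]] with Q = [[1,1],[1,0]].
n = 10 = 1010₂. Square-and-multiply, entries mod 346:
Q^1 = [[1,1],[1,0]]
Q^2 = (Q^1)² = [[2,1],[1,1]]
Q^5 = (Q^2)²·Q = [[8,5],[5,3]]
Q^10 = (Q^5)² = [[89,55],[55,34]]
F_10 mod 346 = Q^10[0][1] = 55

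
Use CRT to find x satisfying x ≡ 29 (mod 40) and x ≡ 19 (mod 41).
429

Using Chinese Remainder Theorem:
M = 40 × 41 = 1640
M1 = 41, M2 = 40
y1 = 41^(-1) mod 40 = 1
y2 = 40^(-1) mod 41 = 40
x = (29×41×1 + 19×40×40) mod 1640 = 429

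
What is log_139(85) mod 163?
144

Baby-step giant-step with step n = ⌈√163⌉ = 13.
Baby steps 139^j mod 163 (j:value) for j=0..12: 0:1, 1:139, 2:87, 3:31, 4:71, 5:89, 6:146, 7:82, 8:151, 9:125, 10:97, 11:117, 12:126.
Giant-step multiplier: 139^(-13) ≡ 139^(162-13) = 139^149 ≡ 67 (mod 163).
Giant steps γ_i = 85·67^i mod 163: γ_0=85, γ_1=153, γ_2=145, γ_3=98, γ_4=46, γ_5=148, γ_6=136, γ_7=147, γ_8=69, γ_9=59, γ_10=41, γ_11=139 (in table at j=1).
x = i·n + j = 11·13 + 1 = 144.
Check: 139^144 ≡ 85 (mod 163).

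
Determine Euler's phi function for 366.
120

366 = 2 × 3 × 61
φ(n) = n × ∏(1 - 1/p) for each prime p dividing n
φ(366) = 366 × (1 - 1/2) × (1 - 1/3) × (1 - 1/61) = 120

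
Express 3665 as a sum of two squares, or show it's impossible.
23² + 56² (a=23, b=56)

Factorization: 3665 = 5 × 733
By Fermat: n is sum of two squares iff every prime p ≡ 3 (mod 4) appears to even power.
All primes ≡ 3 (mod 4) appear to even power.
Search a = 0, 1, 2, … for 3665 - a² a perfect square: first hit at a = 23: 3665 - 529 = 3136 = 56².
3665 = 23² + 56² = 529 + 3136 ✓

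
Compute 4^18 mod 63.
1

Repeated squaring. Binary of 18 = 10010.
4^1 ≡ 4 (mod 63); 4^2 ≡ 16 (mod 63); 4^4 ≡ 4 (mod 63); 4^8 ≡ 16 (mod 63); 4^16 ≡ 4 (mod 63)
4^18 = 4^2 × 4^16 ≡ 1 (mod 63)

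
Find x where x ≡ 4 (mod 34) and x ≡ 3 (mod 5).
38

Using Chinese Remainder Theorem:
M = 34 × 5 = 170
M1 = 5, M2 = 34
y1 = 5^(-1) mod 34 = 7
y2 = 34^(-1) mod 5 = 4
x = (4×5×7 + 3×34×4) mod 170 = 38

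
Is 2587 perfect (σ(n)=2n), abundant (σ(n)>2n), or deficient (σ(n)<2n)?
deficient

Proper divisors of 2587: sum = 1 + 13 + 199 = 213
Since 213 < 2587, 2587 is deficient.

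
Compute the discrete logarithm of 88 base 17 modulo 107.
63

Baby-step giant-step with step n = ⌈√107⌉ = 11.
Baby steps 17^j mod 107 (j:value) for j=0..10: 0:1, 1:17, 2:75, 3:98, 4:61, 5:74, 6:81, 7:93, 8:83, 9:20, 10:19.
Giant-step multiplier: 17^(-11) ≡ 17^(106-11) = 17^95 ≡ 54 (mod 107).
Giant steps γ_i = 88·54^i mod 107: γ_0=88, γ_1=44, γ_2=22, γ_3=11, γ_4=59, γ_5=83 (in table at j=8).
x = i·n + j = 5·11 + 8 = 63.
Check: 17^63 ≡ 88 (mod 107).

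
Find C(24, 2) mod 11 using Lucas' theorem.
1

Using Lucas' theorem:
Write n=24 and k=2 in base 11:
n in base 11: [2, 2]
k in base 11: [0, 2]
C(24,2) mod 11 = ∏ C(n_i, k_i) mod 11
Digit binomials (mod 11): C(2,0) = 1; C(2,2) = 1
Product: 1 × 1 = 1 ≡ 1 (mod 11)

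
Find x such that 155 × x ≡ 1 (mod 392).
43

gcd(155, 392) = 1, so the inverse exists.
Extended Euclidean algorithm on (392, 155):
392 = 2 × 155 + 82  ⟹  82 = (1)·392 + (-2)·155
155 = 1 × 82 + 73  ⟹  73 = (-1)·392 + (3)·155
82 = 1 × 73 + 9  ⟹  9 = (2)·392 + (-5)·155
73 = 8 × 9 + 1  ⟹  1 = (-17)·392 + (43)·155
So (43)·155 ≡ 1 (mod 392), i.e. 155^(-1) ≡ 43 (mod 392).
Check: 155 × 43 = 6665 ≡ 1 (mod 392)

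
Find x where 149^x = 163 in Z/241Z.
7

Baby-step giant-step with step n = ⌈√241⌉ = 16.
Baby steps 149^j mod 241 (j:value) for j=0..15: 0:1, 1:149, 2:29, 3:224, 4:118, 5:230, 6:48, 7:163, 8:187, 9:148, 10:121, 11:195, 12:135, 13:112, 14:59, 15:115.
h = 163 is already in the table at j=7, so x = 7.
Check: 149^7 ≡ 163 (mod 241).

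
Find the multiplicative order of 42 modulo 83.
82

83 is prime, so ord(42) divides φ(83) = 82.
Divisors of 82: 1, 2, 41, 82.
Repeated squaring: 42^1 ≡ 42, 42^2 ≡ 21, 42^4 ≡ 26, 42^8 ≡ 12, 42^16 ≡ 61, 42^32 ≡ 69, 42^64 ≡ 30 (mod 83).
Test 42^d mod 83 for each divisor d in increasing order:
42^1 ≡ 42
42^2 ≡ 21
42^41 = 42^32·42^8·42^1 ≡ 82
42^82 = 42^64·42^16·42^2 ≡ 1  ← first divisor giving 1
The order is 82.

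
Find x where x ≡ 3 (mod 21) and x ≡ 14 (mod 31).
45

Using Chinese Remainder Theorem:
M = 21 × 31 = 651
M1 = 31, M2 = 21
y1 = 31^(-1) mod 21 = 19
y2 = 21^(-1) mod 31 = 3
x = (3×31×19 + 14×21×3) mod 651 = 45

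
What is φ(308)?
120

308 = 2^2 × 7 × 11
φ(n) = n × ∏(1 - 1/p) for each prime p dividing n
φ(308) = 308 × (1 - 1/2) × (1 - 1/7) × (1 - 1/11) = 120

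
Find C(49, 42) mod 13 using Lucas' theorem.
3

Using Lucas' theorem:
Write n=49 and k=42 in base 13:
n in base 13: [3, 10]
k in base 13: [3, 3]
C(49,42) mod 13 = ∏ C(n_i, k_i) mod 13
Digit binomials (mod 13): C(3,3) = 1; C(10,3) = 120 ≡ 3
Product: 1 × 3 = 3 ≡ 3 (mod 13)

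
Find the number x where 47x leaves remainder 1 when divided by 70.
3

gcd(47, 70) = 1, so the inverse exists.
Extended Euclidean algorithm on (70, 47):
70 = 1 × 47 + 23  ⟹  23 = (1)·70 + (-1)·47
47 = 2 × 23 + 1  ⟹  1 = (-2)·70 + (3)·47
So (3)·47 ≡ 1 (mod 70), i.e. 47^(-1) ≡ 3 (mod 70).
Check: 47 × 3 = 141 ≡ 1 (mod 70)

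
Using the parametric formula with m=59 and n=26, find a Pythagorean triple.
(2805, 3068, 4157)

Euclid's formula: a = m² - n², b = 2mn, c = m² + n²
m = 59, n = 26
a = 59² - 26² = 3481 - 676 = 2805
b = 2 × 59 × 26 = 3068
c = 59² + 26² = 3481 + 676 = 4157
Verification: 2805² + 3068² = 7868025 + 9412624 = 17280649 = 4157² ✓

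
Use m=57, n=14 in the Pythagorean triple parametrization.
(3053, 1596, 3445)

Euclid's formula: a = m² - n², b = 2mn, c = m² + n²
m = 57, n = 14
a = 57² - 14² = 3249 - 196 = 3053
b = 2 × 57 × 14 = 1596
c = 57² + 14² = 3249 + 196 = 3445
Verification: 3053² + 1596² = 9320809 + 2547216 = 11868025 = 3445² ✓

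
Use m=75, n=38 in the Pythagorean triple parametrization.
(4181, 5700, 7069)

Euclid's formula: a = m² - n², b = 2mn, c = m² + n²
m = 75, n = 38
a = 75² - 38² = 5625 - 1444 = 4181
b = 2 × 75 × 38 = 5700
c = 75² + 38² = 5625 + 1444 = 7069
Verification: 4181² + 5700² = 17480761 + 32490000 = 49970761 = 7069² ✓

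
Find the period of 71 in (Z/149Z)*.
148

149 is prime, so ord(71) divides φ(149) = 148.
Divisors of 148: 1, 2, 4, 37, 74, 148.
Repeated squaring: 71^1 ≡ 71, 71^2 ≡ 124, 71^4 ≡ 29, 71^8 ≡ 96, 71^16 ≡ 127, 71^32 ≡ 37, 71^64 ≡ 28, 71^128 ≡ 39 (mod 149).
Test 71^d mod 149 for each divisor d in increasing order:
71^1 ≡ 71
71^2 ≡ 124
71^4 ≡ 29
71^37 = 71^32·71^4·71^1 ≡ 44
71^74 = 71^64·71^8·71^2 ≡ 148
71^148 = 71^128·71^16·71^4 ≡ 1  ← first divisor giving 1
The order is 148.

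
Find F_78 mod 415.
174

Matrix identity: Q^n = [[F_(n+1), F_n], [F_n, F_(n-1)]] with Q = [[1,1],[1,0]].
n = 78 = 1001110₂. Square-and-multiply, entries mod 415:
Q^1 = [[1,1],[1,0]]
Q^2 = (Q^1)² = [[2,1],[1,1]]
Q^4 = (Q^2)² = [[5,3],[3,2]]
Q^9 = (Q^4)²·Q = [[55,34],[34,21]]
Q^19 = (Q^9)²·Q = [[125,31],[31,94]]
Q^39 = (Q^19)²·Q = [[135,401],[401,149]]
Q^78 = (Q^39)² = [[161,174],[174,402]]
F_78 mod 415 = Q^78[0][1] = 174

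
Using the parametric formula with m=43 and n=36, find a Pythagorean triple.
(553, 3096, 3145)

Euclid's formula: a = m² - n², b = 2mn, c = m² + n²
m = 43, n = 36
a = 43² - 36² = 1849 - 1296 = 553
b = 2 × 43 × 36 = 3096
c = 43² + 36² = 1849 + 1296 = 3145
Verification: 553² + 3096² = 305809 + 9585216 = 9891025 = 3145² ✓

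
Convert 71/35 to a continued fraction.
[2; 35]

Euclidean algorithm steps:
71 = 2 × 35 + 1
35 = 35 × 1 + 0
Continued fraction: [2; 35]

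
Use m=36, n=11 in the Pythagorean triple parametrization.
(1175, 792, 1417)

Euclid's formula: a = m² - n², b = 2mn, c = m² + n²
m = 36, n = 11
a = 36² - 11² = 1296 - 121 = 1175
b = 2 × 36 × 11 = 792
c = 36² + 11² = 1296 + 121 = 1417
Verification: 1175² + 792² = 1380625 + 627264 = 2007889 = 1417² ✓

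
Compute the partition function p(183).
896684817527

p(n) counts ways to write n as a sum of positive integers (order ignored).
Euler's pentagonal recurrence: p(k) = p(k-1) + p(k-2) - p(k-5) - p(k-7) + p(k-12) + p(k-15) - ... (offsets j(3j∓1)/2, signs ++--, p(0)=1, p(<0)=0).
DP table for k = 0..182: p(0)=1, p(1)=1, p(2)=2, p(3)=3, p(4)=5, p(5)=7, p(6)=11, p(7)=15, p(8)=22, p(9)=30, p(10)=42, p(11)=56, p(12)=77, p(13)=101, p(14)=135, p(15)=176, p(16)=231, p(17)=297, p(18)=385, p(19)=490, p(20)=627, p(21)=792, p(22)=1002, p(23)=1255, p(24)=1575, p(25)=1958, p(26)=2436, p(27)=3010, p(28)=3718, p(29)=4565, p(30)=5604, p(31)=6842, p(32)=8349, p(33)=10143, p(34)=12310, p(35)=14883, p(36)=17977, p(37)=21637, p(38)=26015, p(39)=31185, p(40)=37338, p(41)=44583, p(42)=53174, p(43)=63261, p(44)=75175, p(45)=89134, p(46)=105558, p(47)=124754, p(48)=147273, p(49)=173525, p(50)=204226, p(51)=239943, p(52)=281589, p(53)=329931, p(54)=386155, p(55)=451276, p(56)=526823, p(57)=614154, p(58)=715220, p(59)=831820, p(60)=966467, p(61)=1121505, p(62)=1300156, p(63)=1505499, p(64)=1741630, p(65)=2012558, p(66)=2323520, p(67)=2679689, p(68)=3087735, p(69)=3554345, p(70)=4087968, p(71)=4697205, p(72)=5392783, p(73)=6185689, p(74)=7089500, p(75)=8118264, p(76)=9289091, p(77)=10619863, p(78)=12132164, p(79)=13848650, p(80)=15796476, p(81)=18004327, p(82)=20506255, p(83)=23338469, p(84)=26543660, p(85)=30167357, p(86)=34262962, p(87)=38887673, p(88)=44108109, p(89)=49995925, p(90)=56634173, p(91)=64112359, p(92)=72533807, p(93)=82010177, p(94)=92669720, p(95)=104651419, p(96)=118114304, p(97)=133230930, p(98)=150198136, p(99)=169229875, p(100)=190569292, p(101)=214481126, p(102)=241265379, p(103)=271248950, p(104)=304801365, p(105)=342325709, p(106)=384276336, p(107)=431149389, p(108)=483502844, p(109)=541946240, p(110)=607163746, p(111)=679903203, p(112)=761002156, p(113)=851376628, p(114)=952050665, p(115)=1064144451, p(116)=1188908248, p(117)=1327710076, p(118)=1482074143, p(119)=1653668665, p(120)=1844349560, p(121)=2056148051, p(122)=2291320912, p(123)=2552338241, p(124)=2841940500, p(125)=3163127352, p(126)=3519222692, p(127)=3913864295, p(128)=4351078600, p(129)=4835271870, p(130)=5371315400, p(131)=5964539504, p(132)=6620830889, p(133)=7346629512, p(134)=8149040695, p(135)=9035836076, p(136)=10015581680, p(137)=11097645016, p(138)=12292341831, p(139)=13610949895, p(140)=15065878135, p(141)=16670689208, p(142)=18440293320, p(143)=20390982757, p(144)=22540654445, p(145)=24908858009, p(146)=27517052599, p(147)=30388671978, p(148)=33549419497, p(149)=37027355200, p(150)=40853235313, p(151)=45060624582, p(152)=49686288421, p(153)=54770336324, p(154)=60356673280, p(155)=66493182097, p(156)=73232243759, p(157)=80630964769, p(158)=88751778802, p(159)=97662728555, p(160)=107438159466, p(161)=118159068427, p(162)=129913904637, p(163)=142798995930, p(164)=156919475295, p(165)=172389800255, p(166)=189334822579, p(167)=207890420102, p(168)=228204732751, p(169)=250438925115, p(170)=274768617130, p(171)=301384802048, p(172)=330495499613, p(173)=362326859895, p(174)=397125074750, p(175)=435157697830, p(176)=476715857290, p(177)=522115831195, p(178)=571701605655, p(179)=625846753120, p(180)=684957390936, p(181)=749474411781, p(182)=819876908323.
Final step: p(183) = p(182) + p(181) - p(178) - p(176) + p(171) + p(168) - p(161) - p(157) + p(148) + p(143) - p(132) - p(126) + p(113) + p(106) - p(91) - p(83) + p(66) + p(57) - p(38) - p(28) + p(7)
= 819876908323 + 749474411781 - 571701605655 - 476715857290 + 301384802048 + 228204732751 - 118159068427 - 80630964769 + 33549419497 + 20390982757 - 6620830889 - 3519222692 + 851376628 + 384276336 - 64112359 - 23338469 + 2323520 + 614154 - 26015 - 3718 + 15
= 896684817527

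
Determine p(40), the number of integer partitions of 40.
37338

p(n) counts ways to write n as a sum of positive integers (order ignored).
Euler's pentagonal recurrence: p(k) = p(k-1) + p(k-2) - p(k-5) - p(k-7) + p(k-12) + p(k-15) - ... (offsets j(3j∓1)/2, signs ++--, p(0)=1, p(<0)=0).
DP table for k = 0..39: p(0)=1, p(1)=1, p(2)=2, p(3)=3, p(4)=5, p(5)=7, p(6)=11, p(7)=15, p(8)=22, p(9)=30, p(10)=42, p(11)=56, p(12)=77, p(13)=101, p(14)=135, p(15)=176, p(16)=231, p(17)=297, p(18)=385, p(19)=490, p(20)=627, p(21)=792, p(22)=1002, p(23)=1255, p(24)=1575, p(25)=1958, p(26)=2436, p(27)=3010, p(28)=3718, p(29)=4565, p(30)=5604, p(31)=6842, p(32)=8349, p(33)=10143, p(34)=12310, p(35)=14883, p(36)=17977, p(37)=21637, p(38)=26015, p(39)=31185.
Final step: p(40) = p(39) + p(38) - p(35) - p(33) + p(28) + p(25) - p(18) - p(14) + p(5) + p(0)
= 31185 + 26015 - 14883 - 10143 + 3718 + 1958 - 385 - 135 + 7 + 1
= 37338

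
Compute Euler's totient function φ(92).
44

92 = 2^2 × 23
φ(n) = n × ∏(1 - 1/p) for each prime p dividing n
φ(92) = 92 × (1 - 1/2) × (1 - 1/23) = 44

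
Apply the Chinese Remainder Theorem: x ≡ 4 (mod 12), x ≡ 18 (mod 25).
268

Using Chinese Remainder Theorem:
M = 12 × 25 = 300
M1 = 25, M2 = 12
y1 = 25^(-1) mod 12 = 1
y2 = 12^(-1) mod 25 = 23
x = (4×25×1 + 18×12×23) mod 300 = 268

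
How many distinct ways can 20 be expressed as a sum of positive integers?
627

p(n) counts ways to write n as a sum of positive integers (order ignored).
Euler's pentagonal recurrence: p(k) = p(k-1) + p(k-2) - p(k-5) - p(k-7) + p(k-12) + p(k-15) - ... (offsets j(3j∓1)/2, signs ++--, p(0)=1, p(<0)=0).
DP table for k = 0..19: p(0)=1, p(1)=1, p(2)=2, p(3)=3, p(4)=5, p(5)=7, p(6)=11, p(7)=15, p(8)=22, p(9)=30, p(10)=42, p(11)=56, p(12)=77, p(13)=101, p(14)=135, p(15)=176, p(16)=231, p(17)=297, p(18)=385, p(19)=490.
Final step: p(20) = p(19) + p(18) - p(15) - p(13) + p(8) + p(5)
= 490 + 385 - 176 - 101 + 22 + 7
= 627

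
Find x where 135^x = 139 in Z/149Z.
127

Baby-step giant-step with step n = ⌈√149⌉ = 13.
Baby steps 135^j mod 149 (j:value) for j=0..12: 0:1, 1:135, 2:47, 3:87, 4:123, 5:66, 6:119, 7:122, 8:80, 9:72, 10:35, 11:106, 12:6.
Giant-step multiplier: 135^(-13) ≡ 135^(148-13) = 135^135 ≡ 94 (mod 149).
Giant steps γ_i = 139·94^i mod 149: γ_0=139, γ_1=103, γ_2=146, γ_3=16, γ_4=14, γ_5=124, γ_6=34, γ_7=67, γ_8=40, γ_9=35 (in table at j=10).
x = i·n + j = 9·13 + 10 = 127.
Check: 135^127 ≡ 139 (mod 149).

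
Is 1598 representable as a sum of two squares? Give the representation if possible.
Not possible

Factorization: 1598 = 2 × 17 × 47
By Fermat: n is sum of two squares iff every prime p ≡ 3 (mod 4) appears to even power.
Prime(s) ≡ 3 (mod 4) with odd exponent: [(47, 1)]
Therefore 1598 cannot be expressed as a² + b².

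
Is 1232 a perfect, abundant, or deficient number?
abundant

Proper divisors of 1232: sum = 1 + 2 + 4 + 7 + 8 + 11 + 14 + 16 + ... + 154 + 176 + 308 + 616 (19 divisors) = 1744
Since 1744 > 1232, 1232 is abundant.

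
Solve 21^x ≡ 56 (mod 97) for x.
65

Baby-step giant-step with step n = ⌈√97⌉ = 10.
Baby steps 21^j mod 97 (j:value) for j=0..9: 0:1, 1:21, 2:53, 3:46, 4:93, 5:13, 6:79, 7:10, 8:16, 9:45.
Giant-step multiplier: 21^(-10) ≡ 21^(96-10) = 21^86 ≡ 31 (mod 97).
Giant steps γ_i = 56·31^i mod 97: γ_0=56, γ_1=87, γ_2=78, γ_3=90, γ_4=74, γ_5=63, γ_6=13 (in table at j=5).
x = i·n + j = 6·10 + 5 = 65.
Check: 21^65 ≡ 56 (mod 97).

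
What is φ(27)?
18

27 = 3^3
φ(n) = n × ∏(1 - 1/p) for each prime p dividing n
φ(27) = 27 × (1 - 1/3) = 18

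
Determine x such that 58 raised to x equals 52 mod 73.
57

Baby-step giant-step with step n = ⌈√73⌉ = 9.
Baby steps 58^j mod 73 (j:value) for j=0..8: 0:1, 1:58, 2:6, 3:56, 4:36, 5:44, 6:70, 7:45, 8:55.
Giant-step multiplier: 58^(-9) ≡ 58^(72-9) = 58^63 ≡ 63 (mod 73).
Giant steps γ_i = 52·63^i mod 73: γ_0=52, γ_1=64, γ_2=17, γ_3=49, γ_4=21, γ_5=9, γ_6=56 (in table at j=3).
x = i·n + j = 6·9 + 3 = 57.
Check: 58^57 ≡ 52 (mod 73).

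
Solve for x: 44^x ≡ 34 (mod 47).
4

Baby-step giant-step with step n = ⌈√47⌉ = 7.
Baby steps 44^j mod 47 (j:value) for j=0..6: 0:1, 1:44, 2:9, 3:20, 4:34, 5:39, 6:24.
h = 34 is already in the table at j=4, so x = 4.
Check: 44^4 ≡ 34 (mod 47).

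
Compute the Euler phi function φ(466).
232

466 = 2 × 233
φ(n) = n × ∏(1 - 1/p) for each prime p dividing n
φ(466) = 466 × (1 - 1/2) × (1 - 1/233) = 232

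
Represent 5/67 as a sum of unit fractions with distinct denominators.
1/14 + 1/313 + 1/293594

Greedy algorithm:
5/67: ceiling(67/5) = 14, use 1/14
3/938: ceiling(938/3) = 313, use 1/313
1/293594: ceiling(293594/1) = 293594, use 1/293594
Result: 5/67 = 1/14 + 1/313 + 1/293594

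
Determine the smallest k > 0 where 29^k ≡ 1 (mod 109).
54

109 is prime, so ord(29) divides φ(109) = 108.
Divisors of 108: 1, 2, 3, 4, 6, 9, 12, 18, 27, 36, 54, 108.
Repeated squaring: 29^1 ≡ 29, 29^2 ≡ 78, 29^4 ≡ 89, 29^8 ≡ 73, 29^16 ≡ 97, 29^32 ≡ 35, 29^64 ≡ 26 (mod 109).
Test 29^d mod 109 for each divisor d in increasing order:
29^1 ≡ 29
29^2 ≡ 78
29^3 = 29^2·29^1 ≡ 82
29^4 ≡ 89
29^6 = 29^4·29^2 ≡ 75
29^9 = 29^8·29^1 ≡ 46
29^12 = 29^8·29^4 ≡ 66
29^18 = 29^16·29^2 ≡ 45
29^27 = 29^16·29^8·29^2·29^1 ≡ 108
29^36 = 29^32·29^4 ≡ 63
29^54 = 29^32·29^16·29^4·29^2 ≡ 1  ← first divisor giving 1
The order is 54.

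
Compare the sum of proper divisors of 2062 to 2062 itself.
deficient

Proper divisors of 2062: sum = 1 + 2 + 1031 = 1034
Since 1034 < 2062, 2062 is deficient.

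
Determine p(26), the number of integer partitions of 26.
2436

p(n) counts ways to write n as a sum of positive integers (order ignored).
Euler's pentagonal recurrence: p(k) = p(k-1) + p(k-2) - p(k-5) - p(k-7) + p(k-12) + p(k-15) - ... (offsets j(3j∓1)/2, signs ++--, p(0)=1, p(<0)=0).
DP table for k = 0..25: p(0)=1, p(1)=1, p(2)=2, p(3)=3, p(4)=5, p(5)=7, p(6)=11, p(7)=15, p(8)=22, p(9)=30, p(10)=42, p(11)=56, p(12)=77, p(13)=101, p(14)=135, p(15)=176, p(16)=231, p(17)=297, p(18)=385, p(19)=490, p(20)=627, p(21)=792, p(22)=1002, p(23)=1255, p(24)=1575, p(25)=1958.
Final step: p(26) = p(25) + p(24) - p(21) - p(19) + p(14) + p(11) - p(4) - p(0)
= 1958 + 1575 - 792 - 490 + 135 + 56 - 5 - 1
= 2436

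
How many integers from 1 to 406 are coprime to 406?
168

406 = 2 × 7 × 29
φ(n) = n × ∏(1 - 1/p) for each prime p dividing n
φ(406) = 406 × (1 - 1/2) × (1 - 1/7) × (1 - 1/29) = 168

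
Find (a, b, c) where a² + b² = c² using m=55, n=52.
(321, 5720, 5729)

Euclid's formula: a = m² - n², b = 2mn, c = m² + n²
m = 55, n = 52
a = 55² - 52² = 3025 - 2704 = 321
b = 2 × 55 × 52 = 5720
c = 55² + 52² = 3025 + 2704 = 5729
Verification: 321² + 5720² = 103041 + 32718400 = 32821441 = 5729² ✓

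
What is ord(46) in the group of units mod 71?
10

71 is prime, so ord(46) divides φ(71) = 70.
Divisors of 70: 1, 2, 5, 7, 10, 14, 35, 70.
Repeated squaring: 46^1 ≡ 46, 46^2 ≡ 57, 46^4 ≡ 54, 46^8 ≡ 5, 46^16 ≡ 25, 46^32 ≡ 57, 46^64 ≡ 54 (mod 71).
Test 46^d mod 71 for each divisor d in increasing order:
46^1 ≡ 46
46^2 ≡ 57
46^5 = 46^4·46^1 ≡ 70
46^7 = 46^4·46^2·46^1 ≡ 14
46^10 = 46^8·46^2 ≡ 1  ← first divisor giving 1
The order is 10.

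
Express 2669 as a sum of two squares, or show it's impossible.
13² + 50² (a=13, b=50)

Factorization: 2669 = 17 × 157
By Fermat: n is sum of two squares iff every prime p ≡ 3 (mod 4) appears to even power.
All primes ≡ 3 (mod 4) appear to even power.
Search a = 0, 1, 2, … for 2669 - a² a perfect square: first hit at a = 13: 2669 - 169 = 2500 = 50².
2669 = 13² + 50² = 169 + 2500 ✓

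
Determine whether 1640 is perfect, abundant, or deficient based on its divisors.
abundant

Proper divisors of 1640: sum = 1 + 2 + 4 + 5 + 8 + 10 + 20 + 40 + 41 + 82 + 164 + 205 + 328 + 410 + 820 = 2140
Since 2140 > 1640, 1640 is abundant.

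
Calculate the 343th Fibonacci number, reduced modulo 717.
112

Matrix identity: Q^n = [[F_(n+1), F_n], [F_n, F_(n-1)]] with Q = [[1,1],[1,0]].
n = 343 = 101010111₂. Square-and-multiply, entries mod 717:
Q^1 = [[1,1],[1,0]]
Q^2 = (Q^1)² = [[2,1],[1,1]]
Q^5 = (Q^2)²·Q = [[8,5],[5,3]]
Q^10 = (Q^5)² = [[89,55],[55,34]]
Q^21 = (Q^10)²·Q = [[503,191],[191,312]]
Q^42 = (Q^21)² = [[539,76],[76,463]]
Q^85 = (Q^42)²·Q = [[326,176],[176,150]]
Q^171 = (Q^85)²·Q = [[192,305],[305,604]]
Q^343 = (Q^171)²·Q = [[546,112],[112,434]]
F_343 mod 717 = Q^343[0][1] = 112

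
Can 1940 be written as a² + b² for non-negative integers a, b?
2² + 44² (a=2, b=44)

Factorization: 1940 = 2^2 × 5 × 97
By Fermat: n is sum of two squares iff every prime p ≡ 3 (mod 4) appears to even power.
All primes ≡ 3 (mod 4) appear to even power.
Search a = 0, 1, 2, … for 1940 - a² a perfect square: first hit at a = 2: 1940 - 4 = 1936 = 44².
1940 = 2² + 44² = 4 + 1936 ✓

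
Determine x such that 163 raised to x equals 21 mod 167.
40

Baby-step giant-step with step n = ⌈√167⌉ = 13.
Baby steps 163^j mod 167 (j:value) for j=0..12: 0:1, 1:163, 2:16, 3:103, 4:89, 5:145, 6:88, 7:149, 8:72, 9:46, 10:150, 11:68, 12:62.
Giant-step multiplier: 163^(-13) ≡ 163^(166-13) = 163^153 ≡ 134 (mod 167).
Giant steps γ_i = 21·134^i mod 167: γ_0=21, γ_1=142, γ_2=157, γ_3=163 (in table at j=1).
x = i·n + j = 3·13 + 1 = 40.
Check: 163^40 ≡ 21 (mod 167).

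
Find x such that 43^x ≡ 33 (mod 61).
27

Baby-step giant-step with step n = ⌈√61⌉ = 8.
Baby steps 43^j mod 61 (j:value) for j=0..7: 0:1, 1:43, 2:19, 3:24, 4:56, 5:29, 6:27, 7:2.
Giant-step multiplier: 43^(-8) ≡ 43^(60-8) = 43^52 ≡ 22 (mod 61).
Giant steps γ_i = 33·22^i mod 61: γ_0=33, γ_1=55, γ_2=51, γ_3=24 (in table at j=3).
x = i·n + j = 3·8 + 3 = 27.
Check: 43^27 ≡ 33 (mod 61).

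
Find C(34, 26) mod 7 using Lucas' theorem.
3

Using Lucas' theorem:
Write n=34 and k=26 in base 7:
n in base 7: [4, 6]
k in base 7: [3, 5]
C(34,26) mod 7 = ∏ C(n_i, k_i) mod 7
Digit binomials (mod 7): C(4,3) = 4; C(6,5) = 6
Product: 4 × 6 = 24 ≡ 3 (mod 7)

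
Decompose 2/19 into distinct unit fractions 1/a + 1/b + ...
1/10 + 1/190

Greedy algorithm:
2/19: ceiling(19/2) = 10, use 1/10
1/190: ceiling(190/1) = 190, use 1/190
Result: 2/19 = 1/10 + 1/190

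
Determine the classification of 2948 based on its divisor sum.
deficient

Proper divisors of 2948: sum = 1 + 2 + 4 + 11 + 22 + 44 + 67 + 134 + 268 + 737 + 1474 = 2764
Since 2764 < 2948, 2948 is deficient.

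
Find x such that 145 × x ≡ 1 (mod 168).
73

gcd(145, 168) = 1, so the inverse exists.
Extended Euclidean algorithm on (168, 145):
168 = 1 × 145 + 23  ⟹  23 = (1)·168 + (-1)·145
145 = 6 × 23 + 7  ⟹  7 = (-6)·168 + (7)·145
23 = 3 × 7 + 2  ⟹  2 = (19)·168 + (-22)·145
7 = 3 × 2 + 1  ⟹  1 = (-63)·168 + (73)·145
So (73)·145 ≡ 1 (mod 168), i.e. 145^(-1) ≡ 73 (mod 168).
Check: 145 × 73 = 10585 ≡ 1 (mod 168)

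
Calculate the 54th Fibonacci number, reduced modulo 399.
323

Matrix identity: Q^n = [[F_(n+1), F_n], [F_n, F_(n-1)]] with Q = [[1,1],[1,0]].
n = 54 = 110110₂. Square-and-multiply, entries mod 399:
Q^1 = [[1,1],[1,0]]
Q^3 = (Q^1)²·Q = [[3,2],[2,1]]
Q^6 = (Q^3)² = [[13,8],[8,5]]
Q^13 = (Q^6)²·Q = [[377,233],[233,144]]
Q^27 = (Q^13)²·Q = [[207,110],[110,97]]
Q^54 = (Q^27)² = [[286,323],[323,362]]
F_54 mod 399 = Q^54[0][1] = 323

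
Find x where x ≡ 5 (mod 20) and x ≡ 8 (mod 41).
705

Using Chinese Remainder Theorem:
M = 20 × 41 = 820
M1 = 41, M2 = 20
y1 = 41^(-1) mod 20 = 1
y2 = 20^(-1) mod 41 = 39
x = (5×41×1 + 8×20×39) mod 820 = 705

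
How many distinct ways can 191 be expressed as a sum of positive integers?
1820701100652

p(n) counts ways to write n as a sum of positive integers (order ignored).
Euler's pentagonal recurrence: p(k) = p(k-1) + p(k-2) - p(k-5) - p(k-7) + p(k-12) + p(k-15) - ... (offsets j(3j∓1)/2, signs ++--, p(0)=1, p(<0)=0).
DP table for k = 0..190: p(0)=1, p(1)=1, p(2)=2, p(3)=3, p(4)=5, p(5)=7, p(6)=11, p(7)=15, p(8)=22, p(9)=30, p(10)=42, p(11)=56, p(12)=77, p(13)=101, p(14)=135, p(15)=176, p(16)=231, p(17)=297, p(18)=385, p(19)=490, p(20)=627, p(21)=792, p(22)=1002, p(23)=1255, p(24)=1575, p(25)=1958, p(26)=2436, p(27)=3010, p(28)=3718, p(29)=4565, p(30)=5604, p(31)=6842, p(32)=8349, p(33)=10143, p(34)=12310, p(35)=14883, p(36)=17977, p(37)=21637, p(38)=26015, p(39)=31185, p(40)=37338, p(41)=44583, p(42)=53174, p(43)=63261, p(44)=75175, p(45)=89134, p(46)=105558, p(47)=124754, p(48)=147273, p(49)=173525, p(50)=204226, p(51)=239943, p(52)=281589, p(53)=329931, p(54)=386155, p(55)=451276, p(56)=526823, p(57)=614154, p(58)=715220, p(59)=831820, p(60)=966467, p(61)=1121505, p(62)=1300156, p(63)=1505499, p(64)=1741630, p(65)=2012558, p(66)=2323520, p(67)=2679689, p(68)=3087735, p(69)=3554345, p(70)=4087968, p(71)=4697205, p(72)=5392783, p(73)=6185689, p(74)=7089500, p(75)=8118264, p(76)=9289091, p(77)=10619863, p(78)=12132164, p(79)=13848650, p(80)=15796476, p(81)=18004327, p(82)=20506255, p(83)=23338469, p(84)=26543660, p(85)=30167357, p(86)=34262962, p(87)=38887673, p(88)=44108109, p(89)=49995925, p(90)=56634173, p(91)=64112359, p(92)=72533807, p(93)=82010177, p(94)=92669720, p(95)=104651419, p(96)=118114304, p(97)=133230930, p(98)=150198136, p(99)=169229875, p(100)=190569292, p(101)=214481126, p(102)=241265379, p(103)=271248950, p(104)=304801365, p(105)=342325709, p(106)=384276336, p(107)=431149389, p(108)=483502844, p(109)=541946240, p(110)=607163746, p(111)=679903203, p(112)=761002156, p(113)=851376628, p(114)=952050665, p(115)=1064144451, p(116)=1188908248, p(117)=1327710076, p(118)=1482074143, p(119)=1653668665, p(120)=1844349560, p(121)=2056148051, p(122)=2291320912, p(123)=2552338241, p(124)=2841940500, p(125)=3163127352, p(126)=3519222692, p(127)=3913864295, p(128)=4351078600, p(129)=4835271870, p(130)=5371315400, p(131)=5964539504, p(132)=6620830889, p(133)=7346629512, p(134)=8149040695, p(135)=9035836076, p(136)=10015581680, p(137)=11097645016, p(138)=12292341831, p(139)=13610949895, p(140)=15065878135, p(141)=16670689208, p(142)=18440293320, p(143)=20390982757, p(144)=22540654445, p(145)=24908858009, p(146)=27517052599, p(147)=30388671978, p(148)=33549419497, p(149)=37027355200, p(150)=40853235313, p(151)=45060624582, p(152)=49686288421, p(153)=54770336324, p(154)=60356673280, p(155)=66493182097, p(156)=73232243759, p(157)=80630964769, p(158)=88751778802, p(159)=97662728555, p(160)=107438159466, p(161)=118159068427, p(162)=129913904637, p(163)=142798995930, p(164)=156919475295, p(165)=172389800255, p(166)=189334822579, p(167)=207890420102, p(168)=228204732751, p(169)=250438925115, p(170)=274768617130, p(171)=301384802048, p(172)=330495499613, p(173)=362326859895, p(174)=397125074750, p(175)=435157697830, p(176)=476715857290, p(177)=522115831195, p(178)=571701605655, p(179)=625846753120, p(180)=684957390936, p(181)=749474411781, p(182)=819876908323, p(183)=896684817527, p(184)=980462880430, p(185)=1071823774337, p(186)=1171432692373, p(187)=1280011042268, p(188)=1398341745571, p(189)=1527273599625, p(190)=1667727404093.
Final step: p(191) = p(190) + p(189) - p(186) - p(184) + p(179) + p(176) - p(169) - p(165) + p(156) + p(151) - p(140) - p(134) + p(121) + p(114) - p(99) - p(91) + p(74) + p(65) - p(46) - p(36) + p(15) + p(4)
= 1667727404093 + 1527273599625 - 1171432692373 - 980462880430 + 625846753120 + 476715857290 - 250438925115 - 172389800255 + 73232243759 + 45060624582 - 15065878135 - 8149040695 + 2056148051 + 952050665 - 169229875 - 64112359 + 7089500 + 2012558 - 105558 - 17977 + 176 + 5
= 1820701100652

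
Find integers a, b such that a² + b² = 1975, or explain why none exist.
Not possible

Factorization: 1975 = 5^2 × 79
By Fermat: n is sum of two squares iff every prime p ≡ 3 (mod 4) appears to even power.
Prime(s) ≡ 3 (mod 4) with odd exponent: [(79, 1)]
Therefore 1975 cannot be expressed as a² + b².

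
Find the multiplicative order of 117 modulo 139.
69

139 is prime, so ord(117) divides φ(139) = 138.
Divisors of 138: 1, 2, 3, 6, 23, 46, 69, 138.
Repeated squaring: 117^1 ≡ 117, 117^2 ≡ 67, 117^4 ≡ 41, 117^8 ≡ 13, 117^16 ≡ 30, 117^32 ≡ 66, 117^64 ≡ 47, 117^128 ≡ 124 (mod 139).
Test 117^d mod 139 for each divisor d in increasing order:
117^1 ≡ 117
117^2 ≡ 67
117^3 = 117^2·117^1 ≡ 55
117^6 = 117^4·117^2 ≡ 106
117^23 = 117^16·117^4·117^2·117^1 ≡ 96
117^46 = 117^32·117^8·117^4·117^2 ≡ 42
117^69 = 117^64·117^4·117^1 ≡ 1  ← first divisor giving 1
The order is 69.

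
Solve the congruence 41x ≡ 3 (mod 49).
x ≡ 18 (mod 49)

gcd(41, 49) = 1, which divides 3, so solutions exist.
Find 41^(-1) mod 49 by the extended Euclidean algorithm:
49 = 1 × 41 + 8  ⟹  8 = (1)·49 + (-1)·41
41 = 5 × 8 + 1  ⟹  1 = (-5)·49 + (6)·41
So (6)·41 ≡ 1 (mod 49), i.e. 41^(-1) ≡ 6 (mod 49).
x ≡ 6 × 3 = 18 ≡ 18 (mod 49).
Check: 41 × 18 = 738 ≡ 3 (mod 49).
Unique solution: x ≡ 18 (mod 49)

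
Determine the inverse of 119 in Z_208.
7

gcd(119, 208) = 1, so the inverse exists.
Extended Euclidean algorithm on (208, 119):
208 = 1 × 119 + 89  ⟹  89 = (1)·208 + (-1)·119
119 = 1 × 89 + 30  ⟹  30 = (-1)·208 + (2)·119
89 = 2 × 30 + 29  ⟹  29 = (3)·208 + (-5)·119
30 = 1 × 29 + 1  ⟹  1 = (-4)·208 + (7)·119
So (7)·119 ≡ 1 (mod 208), i.e. 119^(-1) ≡ 7 (mod 208).
Check: 119 × 7 = 833 ≡ 1 (mod 208)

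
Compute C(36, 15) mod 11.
0

Using Lucas' theorem:
Write n=36 and k=15 in base 11:
n in base 11: [3, 3]
k in base 11: [1, 4]
C(36,15) mod 11 = ∏ C(n_i, k_i) mod 11
Digit binomials (mod 11): C(3,1) = 3; C(3,4) = 0 (k_i > n_i)
Product: 3 × 0 = 0 ≡ 0 (mod 11)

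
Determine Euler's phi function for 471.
312

471 = 3 × 157
φ(n) = n × ∏(1 - 1/p) for each prime p dividing n
φ(471) = 471 × (1 - 1/3) × (1 - 1/157) = 312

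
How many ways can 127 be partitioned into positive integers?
3913864295

p(n) counts ways to write n as a sum of positive integers (order ignored).
Euler's pentagonal recurrence: p(k) = p(k-1) + p(k-2) - p(k-5) - p(k-7) + p(k-12) + p(k-15) - ... (offsets j(3j∓1)/2, signs ++--, p(0)=1, p(<0)=0).
DP table for k = 0..126: p(0)=1, p(1)=1, p(2)=2, p(3)=3, p(4)=5, p(5)=7, p(6)=11, p(7)=15, p(8)=22, p(9)=30, p(10)=42, p(11)=56, p(12)=77, p(13)=101, p(14)=135, p(15)=176, p(16)=231, p(17)=297, p(18)=385, p(19)=490, p(20)=627, p(21)=792, p(22)=1002, p(23)=1255, p(24)=1575, p(25)=1958, p(26)=2436, p(27)=3010, p(28)=3718, p(29)=4565, p(30)=5604, p(31)=6842, p(32)=8349, p(33)=10143, p(34)=12310, p(35)=14883, p(36)=17977, p(37)=21637, p(38)=26015, p(39)=31185, p(40)=37338, p(41)=44583, p(42)=53174, p(43)=63261, p(44)=75175, p(45)=89134, p(46)=105558, p(47)=124754, p(48)=147273, p(49)=173525, p(50)=204226, p(51)=239943, p(52)=281589, p(53)=329931, p(54)=386155, p(55)=451276, p(56)=526823, p(57)=614154, p(58)=715220, p(59)=831820, p(60)=966467, p(61)=1121505, p(62)=1300156, p(63)=1505499, p(64)=1741630, p(65)=2012558, p(66)=2323520, p(67)=2679689, p(68)=3087735, p(69)=3554345, p(70)=4087968, p(71)=4697205, p(72)=5392783, p(73)=6185689, p(74)=7089500, p(75)=8118264, p(76)=9289091, p(77)=10619863, p(78)=12132164, p(79)=13848650, p(80)=15796476, p(81)=18004327, p(82)=20506255, p(83)=23338469, p(84)=26543660, p(85)=30167357, p(86)=34262962, p(87)=38887673, p(88)=44108109, p(89)=49995925, p(90)=56634173, p(91)=64112359, p(92)=72533807, p(93)=82010177, p(94)=92669720, p(95)=104651419, p(96)=118114304, p(97)=133230930, p(98)=150198136, p(99)=169229875, p(100)=190569292, p(101)=214481126, p(102)=241265379, p(103)=271248950, p(104)=304801365, p(105)=342325709, p(106)=384276336, p(107)=431149389, p(108)=483502844, p(109)=541946240, p(110)=607163746, p(111)=679903203, p(112)=761002156, p(113)=851376628, p(114)=952050665, p(115)=1064144451, p(116)=1188908248, p(117)=1327710076, p(118)=1482074143, p(119)=1653668665, p(120)=1844349560, p(121)=2056148051, p(122)=2291320912, p(123)=2552338241, p(124)=2841940500, p(125)=3163127352, p(126)=3519222692.
Final step: p(127) = p(126) + p(125) - p(122) - p(120) + p(115) + p(112) - p(105) - p(101) + p(92) + p(87) - p(76) - p(70) + p(57) + p(50) - p(35) - p(27) + p(10) + p(1)
= 3519222692 + 3163127352 - 2291320912 - 1844349560 + 1064144451 + 761002156 - 342325709 - 214481126 + 72533807 + 38887673 - 9289091 - 4087968 + 614154 + 204226 - 14883 - 3010 + 42 + 1
= 3913864295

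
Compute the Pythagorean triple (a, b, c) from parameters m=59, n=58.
(117, 6844, 6845)

Euclid's formula: a = m² - n², b = 2mn, c = m² + n²
m = 59, n = 58
a = 59² - 58² = 3481 - 3364 = 117
b = 2 × 59 × 58 = 6844
c = 59² + 58² = 3481 + 3364 = 6845
Verification: 117² + 6844² = 13689 + 46840336 = 46854025 = 6845² ✓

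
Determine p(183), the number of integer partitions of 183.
896684817527

p(n) counts ways to write n as a sum of positive integers (order ignored).
Euler's pentagonal recurrence: p(k) = p(k-1) + p(k-2) - p(k-5) - p(k-7) + p(k-12) + p(k-15) - ... (offsets j(3j∓1)/2, signs ++--, p(0)=1, p(<0)=0).
DP table for k = 0..182: p(0)=1, p(1)=1, p(2)=2, p(3)=3, p(4)=5, p(5)=7, p(6)=11, p(7)=15, p(8)=22, p(9)=30, p(10)=42, p(11)=56, p(12)=77, p(13)=101, p(14)=135, p(15)=176, p(16)=231, p(17)=297, p(18)=385, p(19)=490, p(20)=627, p(21)=792, p(22)=1002, p(23)=1255, p(24)=1575, p(25)=1958, p(26)=2436, p(27)=3010, p(28)=3718, p(29)=4565, p(30)=5604, p(31)=6842, p(32)=8349, p(33)=10143, p(34)=12310, p(35)=14883, p(36)=17977, p(37)=21637, p(38)=26015, p(39)=31185, p(40)=37338, p(41)=44583, p(42)=53174, p(43)=63261, p(44)=75175, p(45)=89134, p(46)=105558, p(47)=124754, p(48)=147273, p(49)=173525, p(50)=204226, p(51)=239943, p(52)=281589, p(53)=329931, p(54)=386155, p(55)=451276, p(56)=526823, p(57)=614154, p(58)=715220, p(59)=831820, p(60)=966467, p(61)=1121505, p(62)=1300156, p(63)=1505499, p(64)=1741630, p(65)=2012558, p(66)=2323520, p(67)=2679689, p(68)=3087735, p(69)=3554345, p(70)=4087968, p(71)=4697205, p(72)=5392783, p(73)=6185689, p(74)=7089500, p(75)=8118264, p(76)=9289091, p(77)=10619863, p(78)=12132164, p(79)=13848650, p(80)=15796476, p(81)=18004327, p(82)=20506255, p(83)=23338469, p(84)=26543660, p(85)=30167357, p(86)=34262962, p(87)=38887673, p(88)=44108109, p(89)=49995925, p(90)=56634173, p(91)=64112359, p(92)=72533807, p(93)=82010177, p(94)=92669720, p(95)=104651419, p(96)=118114304, p(97)=133230930, p(98)=150198136, p(99)=169229875, p(100)=190569292, p(101)=214481126, p(102)=241265379, p(103)=271248950, p(104)=304801365, p(105)=342325709, p(106)=384276336, p(107)=431149389, p(108)=483502844, p(109)=541946240, p(110)=607163746, p(111)=679903203, p(112)=761002156, p(113)=851376628, p(114)=952050665, p(115)=1064144451, p(116)=1188908248, p(117)=1327710076, p(118)=1482074143, p(119)=1653668665, p(120)=1844349560, p(121)=2056148051, p(122)=2291320912, p(123)=2552338241, p(124)=2841940500, p(125)=3163127352, p(126)=3519222692, p(127)=3913864295, p(128)=4351078600, p(129)=4835271870, p(130)=5371315400, p(131)=5964539504, p(132)=6620830889, p(133)=7346629512, p(134)=8149040695, p(135)=9035836076, p(136)=10015581680, p(137)=11097645016, p(138)=12292341831, p(139)=13610949895, p(140)=15065878135, p(141)=16670689208, p(142)=18440293320, p(143)=20390982757, p(144)=22540654445, p(145)=24908858009, p(146)=27517052599, p(147)=30388671978, p(148)=33549419497, p(149)=37027355200, p(150)=40853235313, p(151)=45060624582, p(152)=49686288421, p(153)=54770336324, p(154)=60356673280, p(155)=66493182097, p(156)=73232243759, p(157)=80630964769, p(158)=88751778802, p(159)=97662728555, p(160)=107438159466, p(161)=118159068427, p(162)=129913904637, p(163)=142798995930, p(164)=156919475295, p(165)=172389800255, p(166)=189334822579, p(167)=207890420102, p(168)=228204732751, p(169)=250438925115, p(170)=274768617130, p(171)=301384802048, p(172)=330495499613, p(173)=362326859895, p(174)=397125074750, p(175)=435157697830, p(176)=476715857290, p(177)=522115831195, p(178)=571701605655, p(179)=625846753120, p(180)=684957390936, p(181)=749474411781, p(182)=819876908323.
Final step: p(183) = p(182) + p(181) - p(178) - p(176) + p(171) + p(168) - p(161) - p(157) + p(148) + p(143) - p(132) - p(126) + p(113) + p(106) - p(91) - p(83) + p(66) + p(57) - p(38) - p(28) + p(7)
= 819876908323 + 749474411781 - 571701605655 - 476715857290 + 301384802048 + 228204732751 - 118159068427 - 80630964769 + 33549419497 + 20390982757 - 6620830889 - 3519222692 + 851376628 + 384276336 - 64112359 - 23338469 + 2323520 + 614154 - 26015 - 3718 + 15
= 896684817527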